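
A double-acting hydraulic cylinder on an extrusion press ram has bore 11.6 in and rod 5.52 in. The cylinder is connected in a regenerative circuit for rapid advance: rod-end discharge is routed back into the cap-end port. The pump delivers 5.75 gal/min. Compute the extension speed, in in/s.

v ≈ 0.925 in/s

In regeneration the rod-end outflow joins the pump flow into the cap end, so the net volume the pump must supply per unit advance equals the rod cross-section area.
Rod cross-section A_rod = π/4 × (5.52 in)² = 23.93 in^2
v = Q_pump / A_rod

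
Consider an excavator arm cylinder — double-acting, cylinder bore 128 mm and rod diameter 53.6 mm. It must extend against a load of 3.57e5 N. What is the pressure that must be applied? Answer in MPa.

P ≈ 27.7 MPa

Cap-side area A_cap = π/4 × (128 mm)² = 12870 mm^2
P = F / A = 3.57e5 N / A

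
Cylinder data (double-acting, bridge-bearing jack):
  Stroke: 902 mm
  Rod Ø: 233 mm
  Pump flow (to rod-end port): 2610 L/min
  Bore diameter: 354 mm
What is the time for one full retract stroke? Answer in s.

t ≈ 1.16 s

Rod-side annular area A_ann = π/4 × (354² − 233²) = 55780 mm^2
Swept volume V = A × L; t = V / Q = A·L / Q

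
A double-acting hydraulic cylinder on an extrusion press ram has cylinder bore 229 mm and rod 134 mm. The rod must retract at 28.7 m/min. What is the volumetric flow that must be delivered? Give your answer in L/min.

Q ≈ 777 L/min

Rod-side annular area A_ann = π/4 × (229² − 134²) = 27080 mm^2
Q = A × v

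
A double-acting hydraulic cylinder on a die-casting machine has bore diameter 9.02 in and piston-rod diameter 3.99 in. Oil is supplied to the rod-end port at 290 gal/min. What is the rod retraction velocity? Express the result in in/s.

Rod-side annular area A_ann = π/4 × (9.02² − 3.99²) = 51.40 in^2
Flow into the rod-end port fills the annular volume.
v = Q / A

v ≈ 21.7 in/s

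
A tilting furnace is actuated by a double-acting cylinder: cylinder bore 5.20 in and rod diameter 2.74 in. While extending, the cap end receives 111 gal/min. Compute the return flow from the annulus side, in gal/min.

Cap-side area A_cap = π/4 × (5.20 in)² = 21.24 in^2
Rod-side annular area A_ann = π/4 × (5.20² − 2.74²) = 15.34 in^2
Piston speed v = Q_in/A_cap; rod-end outflow Q_out = v × A_ann = Q_in × A_ann/A_cap.

Q_out ≈ 80.2 gal/min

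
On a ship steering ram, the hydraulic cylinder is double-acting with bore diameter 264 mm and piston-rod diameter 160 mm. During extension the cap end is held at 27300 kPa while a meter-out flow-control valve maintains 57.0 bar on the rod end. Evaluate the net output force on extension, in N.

Cap-side area A_cap = π/4 × (264 mm)² = 54740 mm^2
Rod-side annular area A_ann = π/4 × (264² − 160²) = 34630 mm^2
Net thrust = P_cap·A_cap − P_rod·A_ann = 1.494e6 N − 1.974e5 N

F ≈ 1.30e6 N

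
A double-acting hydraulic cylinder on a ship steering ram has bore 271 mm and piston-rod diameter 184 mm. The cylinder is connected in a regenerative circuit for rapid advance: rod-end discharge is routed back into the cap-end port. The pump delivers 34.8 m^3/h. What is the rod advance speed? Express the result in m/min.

v ≈ 21.8 m/min

In regeneration the rod-end outflow joins the pump flow into the cap end, so the net volume the pump must supply per unit advance equals the rod cross-section area.
Rod cross-section A_rod = π/4 × (184 mm)² = 26590 mm^2
v = Q_pump / A_rod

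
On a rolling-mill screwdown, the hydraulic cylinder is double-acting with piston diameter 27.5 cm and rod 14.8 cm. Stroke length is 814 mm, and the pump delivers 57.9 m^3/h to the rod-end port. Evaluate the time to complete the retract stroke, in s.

t ≈ 2.14 s

Rod-side annular area A_ann = π/4 × (27.5² − 14.8²) = 421.9 cm^2
Swept volume V = A × L; t = V / Q = A·L / Q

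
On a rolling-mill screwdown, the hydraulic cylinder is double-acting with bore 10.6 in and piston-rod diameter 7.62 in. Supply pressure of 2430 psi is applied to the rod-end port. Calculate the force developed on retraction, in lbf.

F ≈ 1.04e5 lbf

Rod-side annular area A_ann = π/4 × (10.6² − 7.62²) = 42.64 in^2
On retraction the pressure acts on the annular area (bore minus rod).
F = P × A_ann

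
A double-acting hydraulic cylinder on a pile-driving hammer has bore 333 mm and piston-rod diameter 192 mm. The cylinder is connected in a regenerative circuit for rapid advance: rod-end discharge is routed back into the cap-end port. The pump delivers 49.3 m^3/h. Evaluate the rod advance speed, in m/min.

v ≈ 28.4 m/min

In regeneration the rod-end outflow joins the pump flow into the cap end, so the net volume the pump must supply per unit advance equals the rod cross-section area.
Rod cross-section A_rod = π/4 × (192 mm)² = 28950 mm^2
v = Q_pump / A_rod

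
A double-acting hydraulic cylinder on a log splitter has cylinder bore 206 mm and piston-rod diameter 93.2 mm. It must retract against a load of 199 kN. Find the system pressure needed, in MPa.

P ≈ 7.51 MPa

Rod-side annular area A_ann = π/4 × (206² − 93.2²) = 26510 mm^2
Retraction: pressure acts on the annular area.
P = F / A = 199 kN / A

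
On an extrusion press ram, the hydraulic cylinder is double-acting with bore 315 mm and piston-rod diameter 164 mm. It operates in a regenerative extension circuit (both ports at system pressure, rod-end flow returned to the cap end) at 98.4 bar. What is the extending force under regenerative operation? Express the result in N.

F ≈ 2.08e5 N

With equal pressure on both faces, forces on the annular region cancel; the net push is pressure × rod cross-section.
Rod cross-section A_rod = π/4 × (164 mm)² = 21120 mm^2
F = P × A_rod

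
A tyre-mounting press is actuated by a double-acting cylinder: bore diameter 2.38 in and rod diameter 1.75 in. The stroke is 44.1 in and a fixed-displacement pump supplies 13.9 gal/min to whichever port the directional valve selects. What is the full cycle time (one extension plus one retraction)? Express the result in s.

t ≈ 5.35 s

Cap-side area A_cap = π/4 × (2.38 in)² = 4.449 in^2
Rod-side annular area A_ann = π/4 × (2.38² − 1.75²) = 2.044 in^2
t_ext = A_cap·L/Q = 3.666 s
t_ret = A_ann·L/Q = 1.684 s
t_cycle = t_ext + t_ret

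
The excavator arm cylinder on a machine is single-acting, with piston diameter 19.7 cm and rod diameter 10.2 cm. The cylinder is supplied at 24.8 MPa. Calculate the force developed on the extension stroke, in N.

Cap-side area A_cap = π/4 × (19.7 cm)² = 304.8 cm^2
F = P × A_cap = 24.8 MPa × A_cap

F ≈ 7.56e5 N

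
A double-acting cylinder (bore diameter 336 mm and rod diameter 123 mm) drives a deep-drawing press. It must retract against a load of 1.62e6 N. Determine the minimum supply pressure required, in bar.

P ≈ 211 bar

Rod-side annular area A_ann = π/4 × (336² − 123²) = 76790 mm^2
Retraction: pressure acts on the annular area.
P = F / A = 1.62e6 N / A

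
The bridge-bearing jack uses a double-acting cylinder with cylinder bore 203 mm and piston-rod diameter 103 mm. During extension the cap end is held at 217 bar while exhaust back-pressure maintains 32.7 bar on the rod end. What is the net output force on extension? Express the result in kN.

F ≈ 624 kN

Cap-side area A_cap = π/4 × (203 mm)² = 32370 mm^2
Rod-side annular area A_ann = π/4 × (203² − 103²) = 24030 mm^2
Net thrust = P_cap·A_cap − P_rod·A_ann = 702.3 kN − 78.59 kN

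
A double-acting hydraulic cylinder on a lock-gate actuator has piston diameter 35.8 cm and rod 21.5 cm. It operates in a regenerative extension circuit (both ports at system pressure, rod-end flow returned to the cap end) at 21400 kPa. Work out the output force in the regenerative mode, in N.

F ≈ 7.77e5 N

With equal pressure on both faces, forces on the annular region cancel; the net push is pressure × rod cross-section.
Rod cross-section A_rod = π/4 × (21.5 cm)² = 363.1 cm^2
F = P × A_rod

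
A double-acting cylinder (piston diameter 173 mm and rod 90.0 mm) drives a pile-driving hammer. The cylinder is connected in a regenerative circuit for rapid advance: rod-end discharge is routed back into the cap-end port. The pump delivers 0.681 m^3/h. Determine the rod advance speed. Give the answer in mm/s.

v ≈ 29.7 mm/s

In regeneration the rod-end outflow joins the pump flow into the cap end, so the net volume the pump must supply per unit advance equals the rod cross-section area.
Rod cross-section A_rod = π/4 × (90.0 mm)² = 6362 mm^2
v = Q_pump / A_rod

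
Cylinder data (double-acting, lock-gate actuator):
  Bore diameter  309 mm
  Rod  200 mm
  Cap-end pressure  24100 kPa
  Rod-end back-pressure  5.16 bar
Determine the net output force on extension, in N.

F ≈ 1.78e6 N

Cap-side area A_cap = π/4 × (309 mm)² = 74990 mm^2
Rod-side annular area A_ann = π/4 × (309² − 200²) = 43570 mm^2
Net thrust = P_cap·A_cap − P_rod·A_ann = 1.807e6 N − 22480 N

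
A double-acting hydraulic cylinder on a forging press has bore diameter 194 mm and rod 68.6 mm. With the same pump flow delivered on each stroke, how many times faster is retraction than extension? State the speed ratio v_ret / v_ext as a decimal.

Cap-side area A_cap = π/4 × (194 mm)² = 29560 mm^2
Rod-side annular area A_ann = π/4 × (194² − 68.6²) = 25860 mm^2
For equal Q, v ∝ 1/A, so v_ret/v_ext = A_cap/A_ann.

v_ret/v_ext ≈ 1.14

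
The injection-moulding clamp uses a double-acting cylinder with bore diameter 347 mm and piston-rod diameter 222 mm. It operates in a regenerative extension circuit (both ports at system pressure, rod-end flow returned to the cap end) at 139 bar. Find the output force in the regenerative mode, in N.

F ≈ 5.38e5 N

With equal pressure on both faces, forces on the annular region cancel; the net push is pressure × rod cross-section.
Rod cross-section A_rod = π/4 × (222 mm)² = 38710 mm^2
F = P × A_rod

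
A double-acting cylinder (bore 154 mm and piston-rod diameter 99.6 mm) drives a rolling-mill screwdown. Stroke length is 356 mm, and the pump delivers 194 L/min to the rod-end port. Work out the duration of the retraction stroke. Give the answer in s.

Rod-side annular area A_ann = π/4 × (154² − 99.6²) = 10840 mm^2
Swept volume V = A × L; t = V / Q = A·L / Q

t ≈ 1.19 s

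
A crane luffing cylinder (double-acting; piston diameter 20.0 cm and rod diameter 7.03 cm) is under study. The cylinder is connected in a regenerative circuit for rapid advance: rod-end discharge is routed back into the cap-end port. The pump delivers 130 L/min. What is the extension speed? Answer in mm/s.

In regeneration the rod-end outflow joins the pump flow into the cap end, so the net volume the pump must supply per unit advance equals the rod cross-section area.
Rod cross-section A_rod = π/4 × (7.03 cm)² = 38.82 cm^2
v = Q_pump / A_rod

v ≈ 558 mm/s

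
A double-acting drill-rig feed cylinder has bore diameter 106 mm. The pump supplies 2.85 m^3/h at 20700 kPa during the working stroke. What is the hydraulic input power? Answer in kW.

W ≈ 16.4 kW

Hydraulic power = P × Q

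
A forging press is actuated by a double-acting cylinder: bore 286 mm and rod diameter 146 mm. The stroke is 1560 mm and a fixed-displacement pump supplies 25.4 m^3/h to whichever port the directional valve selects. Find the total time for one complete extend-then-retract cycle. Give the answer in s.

Cap-side area A_cap = π/4 × (286 mm)² = 64240 mm^2
Rod-side annular area A_ann = π/4 × (286² − 146²) = 47500 mm^2
t_ext = A_cap·L/Q = 14.20 s
t_ret = A_ann·L/Q = 10.50 s
t_cycle = t_ext + t_ret

t ≈ 24.7 s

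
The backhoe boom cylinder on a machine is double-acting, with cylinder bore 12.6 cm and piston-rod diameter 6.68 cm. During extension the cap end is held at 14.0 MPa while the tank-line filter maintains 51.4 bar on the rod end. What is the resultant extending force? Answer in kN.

Cap-side area A_cap = π/4 × (12.6 cm)² = 124.7 cm^2
Rod-side annular area A_ann = π/4 × (12.6² − 6.68²) = 89.64 cm^2
Net thrust = P_cap·A_cap − P_rod·A_ann = 174.6 kN − 46.08 kN

F ≈ 128 kN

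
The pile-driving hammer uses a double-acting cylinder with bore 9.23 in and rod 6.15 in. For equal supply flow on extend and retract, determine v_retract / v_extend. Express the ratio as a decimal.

v_ret/v_ext ≈ 1.80

Cap-side area A_cap = π/4 × (9.23 in)² = 66.91 in^2
Rod-side annular area A_ann = π/4 × (9.23² − 6.15²) = 37.20 in^2
For equal Q, v ∝ 1/A, so v_ret/v_ext = A_cap/A_ann.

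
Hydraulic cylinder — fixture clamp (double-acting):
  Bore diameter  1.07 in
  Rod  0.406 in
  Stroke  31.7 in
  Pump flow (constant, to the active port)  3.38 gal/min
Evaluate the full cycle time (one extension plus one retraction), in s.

t ≈ 4.07 s

Cap-side area A_cap = π/4 × (1.07 in)² = 0.8992 in^2
Rod-side annular area A_ann = π/4 × (1.07² − 0.406²) = 0.7697 in^2
t_ext = A_cap·L/Q = 2.190 s
t_ret = A_ann·L/Q = 1.875 s
t_cycle = t_ext + t_ret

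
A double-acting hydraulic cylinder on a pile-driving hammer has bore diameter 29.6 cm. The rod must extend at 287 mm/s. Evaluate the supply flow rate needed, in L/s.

Q ≈ 19.7 L/s

Cap-side area A_cap = π/4 × (29.6 cm)² = 688.1 cm^2
Q = A × v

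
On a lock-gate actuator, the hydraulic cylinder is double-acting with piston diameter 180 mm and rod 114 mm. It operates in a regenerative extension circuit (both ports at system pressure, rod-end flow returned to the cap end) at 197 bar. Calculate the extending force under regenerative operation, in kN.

With equal pressure on both faces, forces on the annular region cancel; the net push is pressure × rod cross-section.
Rod cross-section A_rod = π/4 × (114 mm)² = 10210 mm^2
F = P × A_rod

F ≈ 201 kN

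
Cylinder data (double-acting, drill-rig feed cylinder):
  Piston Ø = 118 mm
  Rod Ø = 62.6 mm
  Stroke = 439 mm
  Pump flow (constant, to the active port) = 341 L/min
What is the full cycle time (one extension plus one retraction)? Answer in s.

t ≈ 1.45 s

Cap-side area A_cap = π/4 × (118 mm)² = 10940 mm^2
Rod-side annular area A_ann = π/4 × (118² − 62.6²) = 7858 mm^2
t_ext = A_cap·L/Q = 0.8447 s
t_ret = A_ann·L/Q = 0.6070 s
t_cycle = t_ext + t_ret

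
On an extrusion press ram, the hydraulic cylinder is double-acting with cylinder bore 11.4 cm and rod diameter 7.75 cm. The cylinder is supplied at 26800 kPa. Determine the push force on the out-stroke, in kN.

Cap-side area A_cap = π/4 × (11.4 cm)² = 102.1 cm^2
F = P × A_cap = 26800 kPa × A_cap

F ≈ 274 kN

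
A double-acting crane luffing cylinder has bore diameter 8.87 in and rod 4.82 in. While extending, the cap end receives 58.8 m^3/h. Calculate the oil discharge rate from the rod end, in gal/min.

Cap-side area A_cap = π/4 × (8.87 in)² = 61.79 in^2
Rod-side annular area A_ann = π/4 × (8.87² − 4.82²) = 43.55 in^2
Piston speed v = Q_in/A_cap; rod-end outflow Q_out = v × A_ann = Q_in × A_ann/A_cap.

Q_out ≈ 182 gal/min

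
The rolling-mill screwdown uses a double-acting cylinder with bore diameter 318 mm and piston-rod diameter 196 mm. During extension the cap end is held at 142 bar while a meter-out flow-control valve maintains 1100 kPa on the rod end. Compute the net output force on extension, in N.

Cap-side area A_cap = π/4 × (318 mm)² = 79420 mm^2
Rod-side annular area A_ann = π/4 × (318² − 196²) = 49250 mm^2
Net thrust = P_cap·A_cap − P_rod·A_ann = 1.128e6 N − 54180 N

F ≈ 1.07e6 N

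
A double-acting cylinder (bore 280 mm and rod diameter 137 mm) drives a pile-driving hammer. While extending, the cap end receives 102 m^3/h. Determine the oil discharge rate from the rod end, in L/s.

Q_out ≈ 21.6 L/s

Cap-side area A_cap = π/4 × (280 mm)² = 61580 mm^2
Rod-side annular area A_ann = π/4 × (280² − 137²) = 46830 mm^2
Piston speed v = Q_in/A_cap; rod-end outflow Q_out = v × A_ann = Q_in × A_ann/A_cap.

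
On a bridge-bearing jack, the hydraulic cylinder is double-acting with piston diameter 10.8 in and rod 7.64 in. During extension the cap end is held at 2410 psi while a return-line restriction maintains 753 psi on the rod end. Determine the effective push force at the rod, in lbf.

F ≈ 1.86e5 lbf

Cap-side area A_cap = π/4 × (10.8 in)² = 91.61 in^2
Rod-side annular area A_ann = π/4 × (10.8² − 7.64²) = 45.77 in^2
Net thrust = P_cap·A_cap − P_rod·A_ann = 2.208e5 lbf − 34460 lbf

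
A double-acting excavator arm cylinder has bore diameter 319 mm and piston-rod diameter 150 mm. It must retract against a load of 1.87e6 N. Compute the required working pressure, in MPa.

P ≈ 30.0 MPa

Rod-side annular area A_ann = π/4 × (319² − 150²) = 62250 mm^2
Retraction: pressure acts on the annular area.
P = F / A = 1.87e6 N / A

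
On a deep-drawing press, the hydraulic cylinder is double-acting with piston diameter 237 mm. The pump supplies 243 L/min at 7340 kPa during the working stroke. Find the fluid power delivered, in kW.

W ≈ 29.7 kW

Hydraulic power = P × Q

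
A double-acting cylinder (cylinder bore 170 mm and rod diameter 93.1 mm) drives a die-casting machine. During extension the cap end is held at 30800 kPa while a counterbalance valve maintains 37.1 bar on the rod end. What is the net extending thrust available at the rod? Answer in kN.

F ≈ 640 kN

Cap-side area A_cap = π/4 × (170 mm)² = 22700 mm^2
Rod-side annular area A_ann = π/4 × (170² − 93.1²) = 15890 mm^2
Net thrust = P_cap·A_cap − P_rod·A_ann = 699.1 kN − 58.95 kN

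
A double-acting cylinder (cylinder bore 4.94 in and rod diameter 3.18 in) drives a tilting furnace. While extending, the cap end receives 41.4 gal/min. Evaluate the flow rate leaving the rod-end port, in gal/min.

Q_out ≈ 24.2 gal/min

Cap-side area A_cap = π/4 × (4.94 in)² = 19.17 in^2
Rod-side annular area A_ann = π/4 × (4.94² − 3.18²) = 11.22 in^2
Piston speed v = Q_in/A_cap; rod-end outflow Q_out = v × A_ann = Q_in × A_ann/A_cap.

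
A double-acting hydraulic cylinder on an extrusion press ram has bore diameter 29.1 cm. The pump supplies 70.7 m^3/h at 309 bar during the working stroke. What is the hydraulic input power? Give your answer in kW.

Hydraulic power = P × Q

W ≈ 607 kW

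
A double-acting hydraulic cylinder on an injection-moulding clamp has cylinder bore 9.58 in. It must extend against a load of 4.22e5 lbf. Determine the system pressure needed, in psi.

Cap-side area A_cap = π/4 × (9.58 in)² = 72.08 in^2
P = F / A = 4.22e5 lbf / A

P ≈ 5850 psi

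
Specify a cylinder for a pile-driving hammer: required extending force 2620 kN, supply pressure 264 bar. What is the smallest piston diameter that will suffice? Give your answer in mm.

Extension force acts on the full piston face: F = P × (π/4)D².
D = √(4F / (πP)) = √(4 × 2620 kN / (π × 264 bar))

D ≈ 355 mm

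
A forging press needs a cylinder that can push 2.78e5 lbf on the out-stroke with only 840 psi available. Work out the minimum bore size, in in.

Extension force acts on the full piston face: F = P × (π/4)D².
D = √(4F / (πP)) = √(4 × 2.78e5 lbf / (π × 840 psi))

D ≈ 20.5 in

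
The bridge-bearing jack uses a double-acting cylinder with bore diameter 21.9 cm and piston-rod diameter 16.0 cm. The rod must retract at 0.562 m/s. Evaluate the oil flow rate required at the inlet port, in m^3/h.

Rod-side annular area A_ann = π/4 × (21.9² − 16.0²) = 175.6 cm^2
Q = A × v

Q ≈ 35.5 m^3/h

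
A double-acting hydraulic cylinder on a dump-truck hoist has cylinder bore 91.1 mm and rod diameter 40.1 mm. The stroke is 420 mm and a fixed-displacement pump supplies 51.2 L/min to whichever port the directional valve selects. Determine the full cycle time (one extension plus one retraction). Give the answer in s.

t ≈ 5.79 s

Cap-side area A_cap = π/4 × (91.1 mm)² = 6518 mm^2
Rod-side annular area A_ann = π/4 × (91.1² − 40.1²) = 5255 mm^2
t_ext = A_cap·L/Q = 3.208 s
t_ret = A_ann·L/Q = 2.587 s
t_cycle = t_ext + t_ret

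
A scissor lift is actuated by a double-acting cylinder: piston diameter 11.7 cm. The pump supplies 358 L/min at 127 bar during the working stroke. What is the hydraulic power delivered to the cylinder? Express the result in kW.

Hydraulic power = P × Q

W ≈ 75.8 kW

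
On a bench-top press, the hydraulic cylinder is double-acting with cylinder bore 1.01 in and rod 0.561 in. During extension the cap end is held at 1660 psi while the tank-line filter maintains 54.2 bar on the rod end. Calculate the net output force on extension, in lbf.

Cap-side area A_cap = π/4 × (1.01 in)² = 0.8012 in^2
Rod-side annular area A_ann = π/4 × (1.01² − 0.561²) = 0.5540 in^2
Net thrust = P_cap·A_cap − P_rod·A_ann = 1330 lbf − 435.5 lbf

F ≈ 894 lbf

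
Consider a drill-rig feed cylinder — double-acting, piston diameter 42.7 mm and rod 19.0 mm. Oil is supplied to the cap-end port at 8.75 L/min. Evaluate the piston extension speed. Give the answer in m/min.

Cap-side area A_cap = π/4 × (42.7 mm)² = 1432 mm^2
v = Q / A

v ≈ 6.11 m/min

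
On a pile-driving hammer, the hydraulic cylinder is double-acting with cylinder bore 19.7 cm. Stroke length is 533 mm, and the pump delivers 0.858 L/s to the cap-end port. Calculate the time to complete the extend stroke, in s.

Cap-side area A_cap = π/4 × (19.7 cm)² = 304.8 cm^2
Swept volume V = A × L; t = V / Q = A·L / Q

t ≈ 18.9 s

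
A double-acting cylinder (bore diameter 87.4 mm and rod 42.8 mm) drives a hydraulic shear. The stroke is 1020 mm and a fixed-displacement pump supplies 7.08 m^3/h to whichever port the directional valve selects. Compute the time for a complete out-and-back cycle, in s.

t ≈ 5.48 s

Cap-side area A_cap = π/4 × (87.4 mm)² = 5999 mm^2
Rod-side annular area A_ann = π/4 × (87.4² − 42.8²) = 4561 mm^2
t_ext = A_cap·L/Q = 3.112 s
t_ret = A_ann·L/Q = 2.365 s
t_cycle = t_ext + t_ret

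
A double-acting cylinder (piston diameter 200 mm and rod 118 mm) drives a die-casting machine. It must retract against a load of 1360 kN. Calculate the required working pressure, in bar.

P ≈ 664 bar

Rod-side annular area A_ann = π/4 × (200² − 118²) = 20480 mm^2
Retraction: pressure acts on the annular area.
P = F / A = 1360 kN / A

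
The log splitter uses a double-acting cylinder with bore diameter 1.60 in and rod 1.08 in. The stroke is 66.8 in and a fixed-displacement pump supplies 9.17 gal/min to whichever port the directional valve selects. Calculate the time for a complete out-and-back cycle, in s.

Cap-side area A_cap = π/4 × (1.60 in)² = 2.011 in^2
Rod-side annular area A_ann = π/4 × (1.60² − 1.08²) = 1.095 in^2
t_ext = A_cap·L/Q = 3.804 s
t_ret = A_ann·L/Q = 2.071 s
t_cycle = t_ext + t_ret

t ≈ 5.88 s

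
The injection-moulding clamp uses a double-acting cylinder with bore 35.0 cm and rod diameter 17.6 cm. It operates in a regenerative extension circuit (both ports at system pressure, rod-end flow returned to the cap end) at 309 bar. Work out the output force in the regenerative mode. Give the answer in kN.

F ≈ 752 kN

With equal pressure on both faces, forces on the annular region cancel; the net push is pressure × rod cross-section.
Rod cross-section A_rod = π/4 × (17.6 cm)² = 243.3 cm^2
F = P × A_rod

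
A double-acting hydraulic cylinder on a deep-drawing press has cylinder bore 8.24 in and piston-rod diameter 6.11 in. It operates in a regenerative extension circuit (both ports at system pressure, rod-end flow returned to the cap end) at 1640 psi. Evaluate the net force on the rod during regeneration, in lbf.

F ≈ 48100 lbf

With equal pressure on both faces, forces on the annular region cancel; the net push is pressure × rod cross-section.
Rod cross-section A_rod = π/4 × (6.11 in)² = 29.32 in^2
F = P × A_rod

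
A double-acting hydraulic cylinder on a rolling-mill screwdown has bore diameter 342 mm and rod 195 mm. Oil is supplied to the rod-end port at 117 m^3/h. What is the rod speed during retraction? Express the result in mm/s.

Rod-side annular area A_ann = π/4 × (342² − 195²) = 62000 mm^2
Flow into the rod-end port fills the annular volume.
v = Q / A

v ≈ 524 mm/s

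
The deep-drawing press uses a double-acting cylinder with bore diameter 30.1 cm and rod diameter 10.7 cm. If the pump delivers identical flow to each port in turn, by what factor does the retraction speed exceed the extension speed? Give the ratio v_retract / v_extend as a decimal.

Cap-side area A_cap = π/4 × (30.1 cm)² = 711.6 cm^2
Rod-side annular area A_ann = π/4 × (30.1² − 10.7²) = 621.7 cm^2
For equal Q, v ∝ 1/A, so v_ret/v_ext = A_cap/A_ann.

v_ret/v_ext ≈ 1.14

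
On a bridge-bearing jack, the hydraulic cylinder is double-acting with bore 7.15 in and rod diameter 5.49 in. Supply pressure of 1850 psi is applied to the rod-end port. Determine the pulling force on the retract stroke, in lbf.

F ≈ 30500 lbf

Rod-side annular area A_ann = π/4 × (7.15² − 5.49²) = 16.48 in^2
On retraction the pressure acts on the annular area (bore minus rod).
F = P × A_ann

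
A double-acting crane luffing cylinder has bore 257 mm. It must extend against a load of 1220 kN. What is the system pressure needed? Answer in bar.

P ≈ 235 bar

Cap-side area A_cap = π/4 × (257 mm)² = 51870 mm^2
P = F / A = 1220 kN / A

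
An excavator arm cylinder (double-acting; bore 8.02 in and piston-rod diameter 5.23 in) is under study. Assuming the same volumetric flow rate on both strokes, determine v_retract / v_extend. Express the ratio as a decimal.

Cap-side area A_cap = π/4 × (8.02 in)² = 50.52 in^2
Rod-side annular area A_ann = π/4 × (8.02² − 5.23²) = 29.03 in^2
For equal Q, v ∝ 1/A, so v_ret/v_ext = A_cap/A_ann.

v_ret/v_ext ≈ 1.74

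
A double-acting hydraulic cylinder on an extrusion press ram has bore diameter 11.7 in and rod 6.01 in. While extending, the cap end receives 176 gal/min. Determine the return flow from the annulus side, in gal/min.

Q_out ≈ 130 gal/min

Cap-side area A_cap = π/4 × (11.7 in)² = 107.5 in^2
Rod-side annular area A_ann = π/4 × (11.7² − 6.01²) = 79.14 in^2
Piston speed v = Q_in/A_cap; rod-end outflow Q_out = v × A_ann = Q_in × A_ann/A_cap.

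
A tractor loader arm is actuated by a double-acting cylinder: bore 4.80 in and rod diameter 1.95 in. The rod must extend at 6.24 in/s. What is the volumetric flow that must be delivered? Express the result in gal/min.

Cap-side area A_cap = π/4 × (4.80 in)² = 18.10 in^2
Q = A × v

Q ≈ 29.3 gal/min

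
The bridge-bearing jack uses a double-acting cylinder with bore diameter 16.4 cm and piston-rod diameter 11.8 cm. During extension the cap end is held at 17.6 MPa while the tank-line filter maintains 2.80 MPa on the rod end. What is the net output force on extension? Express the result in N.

F ≈ 3.43e5 N

Cap-side area A_cap = π/4 × (16.4 cm)² = 211.2 cm^2
Rod-side annular area A_ann = π/4 × (16.4² − 11.8²) = 101.9 cm^2
Net thrust = P_cap·A_cap − P_rod·A_ann = 3.718e5 N − 28530 N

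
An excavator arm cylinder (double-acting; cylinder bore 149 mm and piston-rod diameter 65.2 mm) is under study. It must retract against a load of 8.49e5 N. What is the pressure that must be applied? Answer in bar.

P ≈ 602 bar

Rod-side annular area A_ann = π/4 × (149² − 65.2²) = 14100 mm^2
Retraction: pressure acts on the annular area.
P = F / A = 8.49e5 N / A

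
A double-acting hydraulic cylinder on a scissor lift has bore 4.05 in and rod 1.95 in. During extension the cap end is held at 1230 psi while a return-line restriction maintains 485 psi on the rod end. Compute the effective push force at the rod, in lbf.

Cap-side area A_cap = π/4 × (4.05 in)² = 12.88 in^2
Rod-side annular area A_ann = π/4 × (4.05² − 1.95²) = 9.896 in^2
Net thrust = P_cap·A_cap − P_rod·A_ann = 15850 lbf − 4800 lbf

F ≈ 11000 lbf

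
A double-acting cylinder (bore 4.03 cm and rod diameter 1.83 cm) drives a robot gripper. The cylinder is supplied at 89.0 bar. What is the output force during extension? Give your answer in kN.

Cap-side area A_cap = π/4 × (4.03 cm)² = 12.76 cm^2
F = P × A_cap = 89.0 bar × A_cap

F ≈ 11.4 kN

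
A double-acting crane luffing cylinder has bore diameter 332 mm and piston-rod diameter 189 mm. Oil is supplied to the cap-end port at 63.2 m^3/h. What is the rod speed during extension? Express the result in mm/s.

Cap-side area A_cap = π/4 × (332 mm)² = 86570 mm^2
v = Q / A

v ≈ 203 mm/s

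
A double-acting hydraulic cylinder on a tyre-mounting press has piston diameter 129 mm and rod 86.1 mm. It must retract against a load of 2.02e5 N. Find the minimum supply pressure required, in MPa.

Rod-side annular area A_ann = π/4 × (129² − 86.1²) = 7247 mm^2
Retraction: pressure acts on the annular area.
P = F / A = 2.02e5 N / A

P ≈ 27.9 MPa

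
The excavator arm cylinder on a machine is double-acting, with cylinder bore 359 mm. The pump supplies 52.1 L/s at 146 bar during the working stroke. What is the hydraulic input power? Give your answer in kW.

Hydraulic power = P × Q

W ≈ 761 kW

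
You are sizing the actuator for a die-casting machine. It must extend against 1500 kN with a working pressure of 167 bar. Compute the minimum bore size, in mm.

D ≈ 338 mm

Extension force acts on the full piston face: F = P × (π/4)D².
D = √(4F / (πP)) = √(4 × 1500 kN / (π × 167 bar))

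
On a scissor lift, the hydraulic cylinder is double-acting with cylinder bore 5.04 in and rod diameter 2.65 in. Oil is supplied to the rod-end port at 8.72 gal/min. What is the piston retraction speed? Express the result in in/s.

v ≈ 2.33 in/s

Rod-side annular area A_ann = π/4 × (5.04² − 2.65²) = 14.43 in^2
Flow into the rod-end port fills the annular volume.
v = Q / A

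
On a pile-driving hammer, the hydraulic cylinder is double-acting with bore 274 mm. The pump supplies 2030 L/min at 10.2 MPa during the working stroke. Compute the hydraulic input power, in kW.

Hydraulic power = P × Q

W ≈ 345 kW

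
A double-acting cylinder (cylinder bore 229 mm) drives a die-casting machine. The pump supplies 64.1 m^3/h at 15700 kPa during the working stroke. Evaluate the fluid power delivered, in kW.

Hydraulic power = P × Q

W ≈ 280 kW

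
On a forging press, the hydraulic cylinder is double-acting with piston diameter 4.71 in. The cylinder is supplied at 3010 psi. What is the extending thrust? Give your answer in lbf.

F ≈ 52400 lbf

Cap-side area A_cap = π/4 × (4.71 in)² = 17.42 in^2
F = P × A_cap = 3010 psi × A_cap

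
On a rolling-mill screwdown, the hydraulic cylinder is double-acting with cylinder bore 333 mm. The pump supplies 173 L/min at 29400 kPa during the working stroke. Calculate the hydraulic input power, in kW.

Hydraulic power = P × Q

W ≈ 84.8 kW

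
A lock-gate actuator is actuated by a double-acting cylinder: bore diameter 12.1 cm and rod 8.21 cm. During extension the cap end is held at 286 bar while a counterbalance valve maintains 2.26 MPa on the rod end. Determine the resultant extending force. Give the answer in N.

F ≈ 3.15e5 N

Cap-side area A_cap = π/4 × (12.1 cm)² = 115.0 cm^2
Rod-side annular area A_ann = π/4 × (12.1² − 8.21²) = 62.05 cm^2
Net thrust = P_cap·A_cap − P_rod·A_ann = 3.289e5 N − 14020 N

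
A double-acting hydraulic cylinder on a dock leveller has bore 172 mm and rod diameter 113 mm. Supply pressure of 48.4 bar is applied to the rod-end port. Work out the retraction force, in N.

Rod-side annular area A_ann = π/4 × (172² − 113²) = 13210 mm^2
On retraction the pressure acts on the annular area (bore minus rod).
F = P × A_ann

F ≈ 63900 N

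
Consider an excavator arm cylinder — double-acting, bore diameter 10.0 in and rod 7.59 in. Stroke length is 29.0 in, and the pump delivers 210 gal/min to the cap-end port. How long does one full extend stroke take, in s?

Cap-side area A_cap = π/4 × (10.0 in)² = 78.54 in^2
Swept volume V = A × L; t = V / Q = A·L / Q

t ≈ 2.82 s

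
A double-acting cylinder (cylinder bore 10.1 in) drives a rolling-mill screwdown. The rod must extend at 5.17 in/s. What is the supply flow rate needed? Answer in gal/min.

Q ≈ 108 gal/min

Cap-side area A_cap = π/4 × (10.1 in)² = 80.12 in^2
Q = A × v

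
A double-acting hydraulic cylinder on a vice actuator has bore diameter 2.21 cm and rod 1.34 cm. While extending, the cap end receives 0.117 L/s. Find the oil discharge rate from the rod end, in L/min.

Q_out ≈ 4.44 L/min

Cap-side area A_cap = π/4 × (2.21 cm)² = 3.836 cm^2
Rod-side annular area A_ann = π/4 × (2.21² − 1.34²) = 2.426 cm^2
Piston speed v = Q_in/A_cap; rod-end outflow Q_out = v × A_ann = Q_in × A_ann/A_cap.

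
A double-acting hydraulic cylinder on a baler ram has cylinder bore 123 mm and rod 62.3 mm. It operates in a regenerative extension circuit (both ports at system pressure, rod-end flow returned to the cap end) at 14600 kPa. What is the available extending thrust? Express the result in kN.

With equal pressure on both faces, forces on the annular region cancel; the net push is pressure × rod cross-section.
Rod cross-section A_rod = π/4 × (62.3 mm)² = 3048 mm^2
F = P × A_rod

F ≈ 44.5 kN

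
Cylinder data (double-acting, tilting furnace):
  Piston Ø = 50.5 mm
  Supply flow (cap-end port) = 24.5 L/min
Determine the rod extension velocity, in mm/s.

Cap-side area A_cap = π/4 × (50.5 mm)² = 2003 mm^2
v = Q / A

v ≈ 204 mm/s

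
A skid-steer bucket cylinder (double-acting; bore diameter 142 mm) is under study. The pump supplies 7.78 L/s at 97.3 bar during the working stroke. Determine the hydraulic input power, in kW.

W ≈ 75.7 kW

Hydraulic power = P × Q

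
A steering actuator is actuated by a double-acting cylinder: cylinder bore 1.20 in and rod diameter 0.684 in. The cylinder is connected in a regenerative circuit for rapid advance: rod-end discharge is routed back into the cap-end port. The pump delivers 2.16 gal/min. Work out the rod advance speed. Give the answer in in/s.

v ≈ 22.6 in/s

In regeneration the rod-end outflow joins the pump flow into the cap end, so the net volume the pump must supply per unit advance equals the rod cross-section area.
Rod cross-section A_rod = π/4 × (0.684 in)² = 0.3675 in^2
v = Q_pump / A_rod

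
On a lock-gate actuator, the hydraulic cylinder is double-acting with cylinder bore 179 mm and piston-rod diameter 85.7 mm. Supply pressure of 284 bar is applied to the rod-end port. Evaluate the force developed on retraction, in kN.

F ≈ 551 kN

Rod-side annular area A_ann = π/4 × (179² − 85.7²) = 19400 mm^2
On retraction the pressure acts on the annular area (bore minus rod).
F = P × A_ann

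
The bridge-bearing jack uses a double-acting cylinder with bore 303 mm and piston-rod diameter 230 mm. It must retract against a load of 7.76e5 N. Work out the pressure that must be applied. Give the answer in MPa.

Rod-side annular area A_ann = π/4 × (303² − 230²) = 30560 mm^2
Retraction: pressure acts on the annular area.
P = F / A = 7.76e5 N / A

P ≈ 25.4 MPa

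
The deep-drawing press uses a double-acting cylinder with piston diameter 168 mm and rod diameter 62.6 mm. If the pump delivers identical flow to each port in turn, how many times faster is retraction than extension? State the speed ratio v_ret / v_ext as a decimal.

Cap-side area A_cap = π/4 × (168 mm)² = 22170 mm^2
Rod-side annular area A_ann = π/4 × (168² − 62.6²) = 19090 mm^2
For equal Q, v ∝ 1/A, so v_ret/v_ext = A_cap/A_ann.

v_ret/v_ext ≈ 1.16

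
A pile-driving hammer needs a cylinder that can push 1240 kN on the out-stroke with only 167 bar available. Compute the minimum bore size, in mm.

Extension force acts on the full piston face: F = P × (π/4)D².
D = √(4F / (πP)) = √(4 × 1240 kN / (π × 167 bar))

D ≈ 307 mm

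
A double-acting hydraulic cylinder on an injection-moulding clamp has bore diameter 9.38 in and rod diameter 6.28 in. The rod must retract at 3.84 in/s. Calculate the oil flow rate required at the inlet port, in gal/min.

Q ≈ 38.0 gal/min

Rod-side annular area A_ann = π/4 × (9.38² − 6.28²) = 38.13 in^2
Q = A × v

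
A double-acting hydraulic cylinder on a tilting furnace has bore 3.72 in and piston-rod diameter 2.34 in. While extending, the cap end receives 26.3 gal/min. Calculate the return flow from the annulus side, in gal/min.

Cap-side area A_cap = π/4 × (3.72 in)² = 10.87 in^2
Rod-side annular area A_ann = π/4 × (3.72² − 2.34²) = 6.568 in^2
Piston speed v = Q_in/A_cap; rod-end outflow Q_out = v × A_ann = Q_in × A_ann/A_cap.

Q_out ≈ 15.9 gal/min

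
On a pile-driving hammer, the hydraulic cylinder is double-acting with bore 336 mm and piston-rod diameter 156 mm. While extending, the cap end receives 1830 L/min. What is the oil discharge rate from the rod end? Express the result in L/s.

Q_out ≈ 23.9 L/s

Cap-side area A_cap = π/4 × (336 mm)² = 88670 mm^2
Rod-side annular area A_ann = π/4 × (336² − 156²) = 69550 mm^2
Piston speed v = Q_in/A_cap; rod-end outflow Q_out = v × A_ann = Q_in × A_ann/A_cap.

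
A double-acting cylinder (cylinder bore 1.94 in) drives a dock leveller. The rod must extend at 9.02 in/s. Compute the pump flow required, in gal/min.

Cap-side area A_cap = π/4 × (1.94 in)² = 2.956 in^2
Q = A × v

Q ≈ 6.93 gal/min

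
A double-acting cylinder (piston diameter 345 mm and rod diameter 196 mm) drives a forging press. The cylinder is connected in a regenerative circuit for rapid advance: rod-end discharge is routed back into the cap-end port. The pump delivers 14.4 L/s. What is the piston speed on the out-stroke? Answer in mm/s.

In regeneration the rod-end outflow joins the pump flow into the cap end, so the net volume the pump must supply per unit advance equals the rod cross-section area.
Rod cross-section A_rod = π/4 × (196 mm)² = 30170 mm^2
v = Q_pump / A_rod

v ≈ 477 mm/s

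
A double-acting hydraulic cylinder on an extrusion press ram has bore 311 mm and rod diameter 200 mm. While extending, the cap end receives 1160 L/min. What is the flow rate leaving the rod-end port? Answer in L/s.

Q_out ≈ 11.3 L/s

Cap-side area A_cap = π/4 × (311 mm)² = 75960 mm^2
Rod-side annular area A_ann = π/4 × (311² − 200²) = 44550 mm^2
Piston speed v = Q_in/A_cap; rod-end outflow Q_out = v × A_ann = Q_in × A_ann/A_cap.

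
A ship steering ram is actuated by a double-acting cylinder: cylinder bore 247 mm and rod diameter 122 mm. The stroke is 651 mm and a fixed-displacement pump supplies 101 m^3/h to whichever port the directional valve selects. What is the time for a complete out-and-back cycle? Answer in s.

Cap-side area A_cap = π/4 × (247 mm)² = 47920 mm^2
Rod-side annular area A_ann = π/4 × (247² − 122²) = 36230 mm^2
t_ext = A_cap·L/Q = 1.112 s
t_ret = A_ann·L/Q = 0.8406 s
t_cycle = t_ext + t_ret

t ≈ 1.95 s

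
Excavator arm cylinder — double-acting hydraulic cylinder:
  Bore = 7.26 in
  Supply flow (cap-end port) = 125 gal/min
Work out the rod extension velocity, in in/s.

Cap-side area A_cap = π/4 × (7.26 in)² = 41.40 in^2
v = Q / A

v ≈ 11.6 in/s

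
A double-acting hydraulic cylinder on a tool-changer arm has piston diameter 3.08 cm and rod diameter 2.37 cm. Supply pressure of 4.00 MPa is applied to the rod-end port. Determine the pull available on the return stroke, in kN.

F ≈ 1.22 kN

Rod-side annular area A_ann = π/4 × (3.08² − 2.37²) = 3.039 cm^2
On retraction the pressure acts on the annular area (bore minus rod).
F = P × A_ann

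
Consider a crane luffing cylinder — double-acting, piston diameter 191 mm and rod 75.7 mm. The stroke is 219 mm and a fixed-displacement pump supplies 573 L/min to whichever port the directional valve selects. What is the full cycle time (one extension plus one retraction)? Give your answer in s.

t ≈ 1.21 s

Cap-side area A_cap = π/4 × (191 mm)² = 28650 mm^2
Rod-side annular area A_ann = π/4 × (191² − 75.7²) = 24150 mm^2
t_ext = A_cap·L/Q = 0.6570 s
t_ret = A_ann·L/Q = 0.5538 s
t_cycle = t_ext + t_ret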